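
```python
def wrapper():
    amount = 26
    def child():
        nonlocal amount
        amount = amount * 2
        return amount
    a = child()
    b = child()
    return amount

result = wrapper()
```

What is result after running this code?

Step 1: amount starts at 26.
Step 2: First child(): amount = 26 * 2 = 52.
Step 3: Second child(): amount = 52 * 2 = 104.
Step 4: result = 104

The answer is 104.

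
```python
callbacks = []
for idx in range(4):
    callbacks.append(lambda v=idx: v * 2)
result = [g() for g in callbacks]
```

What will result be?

Step 1: Default arg v=idx captures idx at each iteration.
Step 2: callbacks[k] has v defaulting to k, returns k * 2.
Step 3: result = [0, 2, 4, 6]

The answer is [0, 2, 4, 6].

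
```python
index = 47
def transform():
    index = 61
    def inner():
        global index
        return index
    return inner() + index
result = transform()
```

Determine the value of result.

Step 1: Global index = 47. transform() shadows with local index = 61.
Step 2: inner() uses global keyword, so inner() returns global index = 47.
Step 3: transform() returns 47 + 61 = 108

The answer is 108.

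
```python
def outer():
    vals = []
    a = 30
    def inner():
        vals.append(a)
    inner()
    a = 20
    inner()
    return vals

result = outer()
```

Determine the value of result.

Step 1: a = 30. inner() appends current a to vals.
Step 2: First inner(): appends 30. Then a = 20.
Step 3: Second inner(): appends 20 (closure sees updated a). result = [30, 20]

The answer is [30, 20].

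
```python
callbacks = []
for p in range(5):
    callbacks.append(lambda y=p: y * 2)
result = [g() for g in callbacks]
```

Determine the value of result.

Step 1: Default arg y=p captures p at each iteration.
Step 2: callbacks[k] has y defaulting to k, returns k * 2.
Step 3: result = [0, 2, 4, 6, 8]

The answer is [0, 2, 4, 6, 8].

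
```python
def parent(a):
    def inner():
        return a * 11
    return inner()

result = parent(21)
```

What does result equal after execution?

Step 1: parent(21) binds parameter a = 21.
Step 2: inner() accesses a = 21 from enclosing scope.
Step 3: result = 21 * 11 = 231

The answer is 231.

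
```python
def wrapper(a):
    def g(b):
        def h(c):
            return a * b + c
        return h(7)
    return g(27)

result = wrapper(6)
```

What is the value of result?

Step 1: a = 6, b = 27, c = 7.
Step 2: h() computes a * b + c = 6 * 27 + 7 = 169.
Step 3: result = 169

The answer is 169.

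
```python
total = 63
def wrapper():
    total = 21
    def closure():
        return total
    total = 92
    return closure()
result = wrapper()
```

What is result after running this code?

Step 1: wrapper() sets total = 21, then later total = 92.
Step 2: closure() is called after total is reassigned to 92. Closures capture variables by reference, not by value.
Step 3: result = 92

The answer is 92.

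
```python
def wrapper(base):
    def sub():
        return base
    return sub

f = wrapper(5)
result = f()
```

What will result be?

Step 1: wrapper(5) creates closure capturing base = 5.
Step 2: f() returns the captured base = 5.
Step 3: result = 5

The answer is 5.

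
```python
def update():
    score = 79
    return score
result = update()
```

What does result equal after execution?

Step 1: update() defines score = 79 in its local scope.
Step 2: return score finds the local variable score = 79.
Step 3: result = 79

The answer is 79.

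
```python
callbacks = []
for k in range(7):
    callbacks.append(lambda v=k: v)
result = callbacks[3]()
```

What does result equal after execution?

Step 1: Default argument v=k captures k's value at each iteration.
Step 2: callbacks[3] captured v = 3 when k was 3.
Step 3: result = 3

The answer is 3.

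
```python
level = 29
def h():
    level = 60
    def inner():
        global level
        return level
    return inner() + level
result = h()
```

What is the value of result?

Step 1: Global level = 29. h() shadows with local level = 60.
Step 2: inner() uses global keyword, so inner() returns global level = 29.
Step 3: h() returns 29 + 60 = 89

The answer is 89.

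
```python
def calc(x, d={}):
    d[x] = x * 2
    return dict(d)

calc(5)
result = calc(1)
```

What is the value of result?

Step 1: Mutable default dict is shared across calls.
Step 2: First call adds 5: 10. Second call adds 1: 2.
Step 3: result = {5: 10, 1: 2}

The answer is {5: 10, 1: 2}.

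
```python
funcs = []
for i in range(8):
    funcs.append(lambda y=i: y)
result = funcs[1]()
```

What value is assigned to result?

Step 1: Default argument y=i captures i's value at each iteration.
Step 2: funcs[1] captured y = 1 when i was 1.
Step 3: result = 1

The answer is 1.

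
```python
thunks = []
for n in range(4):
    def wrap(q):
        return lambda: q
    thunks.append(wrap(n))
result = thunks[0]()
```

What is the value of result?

Step 1: wrap(n) creates a new scope capturing q = n at call time.
Step 2: thunks[0] = wrap(0), so its lambda captures q = 0.
Step 3: result = 0 (closure factory fixes late binding)

The answer is 0.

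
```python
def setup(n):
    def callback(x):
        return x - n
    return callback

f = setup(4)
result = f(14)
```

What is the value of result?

Step 1: setup(4) creates a closure capturing n = 4.
Step 2: f(14) computes 14 - 4 = 10.
Step 3: result = 10

The answer is 10.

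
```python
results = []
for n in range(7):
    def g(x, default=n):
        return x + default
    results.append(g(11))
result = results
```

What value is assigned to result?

Step 1: Default argument default=n is evaluated at function definition time.
Step 2: Each iteration creates g with default = current n value.
Step 3: g(11) returns 11 + default. results = [11, 12, 13, 14, 15, 16, 17]

The answer is [11, 12, 13, 14, 15, 16, 17].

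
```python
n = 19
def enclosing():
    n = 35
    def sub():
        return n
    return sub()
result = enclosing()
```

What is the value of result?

Step 1: n = 19 globally, but enclosing() defines n = 35 locally.
Step 2: sub() looks up n. Not in local scope, so checks enclosing scope (enclosing) and finds n = 35.
Step 3: result = 35

The answer is 35.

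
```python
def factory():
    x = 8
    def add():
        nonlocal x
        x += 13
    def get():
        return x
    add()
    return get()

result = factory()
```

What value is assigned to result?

Step 1: x = 8. add() modifies it via nonlocal, get() reads it.
Step 2: add() makes x = 8 + 13 = 21.
Step 3: get() returns 21. result = 21

The answer is 21.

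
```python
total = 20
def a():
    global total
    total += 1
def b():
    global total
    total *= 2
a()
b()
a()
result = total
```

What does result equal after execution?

Step 1: total = 20.
Step 2: a(): total = 20 + 1 = 21.
Step 3: b(): total = 21 * 2 = 42.
Step 4: a(): total = 42 + 1 = 43

The answer is 43.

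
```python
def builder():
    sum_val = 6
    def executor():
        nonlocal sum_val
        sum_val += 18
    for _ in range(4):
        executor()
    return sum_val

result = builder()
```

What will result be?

Step 1: sum_val = 6.
Step 2: executor() is called 4 times in a loop, each adding 18 via nonlocal.
Step 3: sum_val = 6 + 18 * 4 = 78

The answer is 78.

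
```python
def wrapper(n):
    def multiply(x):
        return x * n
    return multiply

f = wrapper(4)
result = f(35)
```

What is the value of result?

Step 1: wrapper(4) returns multiply closure with n = 4.
Step 2: f(35) computes 35 * 4 = 140.
Step 3: result = 140

The answer is 140.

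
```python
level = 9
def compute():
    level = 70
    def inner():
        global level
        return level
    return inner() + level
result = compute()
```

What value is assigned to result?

Step 1: Global level = 9. compute() shadows with local level = 70.
Step 2: inner() uses global keyword, so inner() returns global level = 9.
Step 3: compute() returns 9 + 70 = 79

The answer is 79.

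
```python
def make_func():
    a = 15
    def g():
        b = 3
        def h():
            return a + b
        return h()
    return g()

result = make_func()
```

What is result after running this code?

Step 1: make_func() defines a = 15. g() defines b = 3.
Step 2: h() accesses both from enclosing scopes: a = 15, b = 3.
Step 3: result = 15 + 3 = 18

The answer is 18.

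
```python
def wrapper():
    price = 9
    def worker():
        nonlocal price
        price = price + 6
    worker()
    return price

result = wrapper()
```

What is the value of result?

Step 1: wrapper() sets price = 9.
Step 2: worker() uses nonlocal to modify price in wrapper's scope: price = 9 + 6 = 15.
Step 3: wrapper() returns the modified price = 15

The answer is 15.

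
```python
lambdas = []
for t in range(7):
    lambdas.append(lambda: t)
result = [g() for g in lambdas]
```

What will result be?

Step 1: All 7 lambdas share the same variable t.
Step 2: After the loop, t = 6.
Step 3: Each call returns 6. result = [6, 6, 6, 6, 6, 6, 6]

The answer is [6, 6, 6, 6, 6, 6, 6].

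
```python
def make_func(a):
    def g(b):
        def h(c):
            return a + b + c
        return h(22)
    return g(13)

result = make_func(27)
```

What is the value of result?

Step 1: a = 27, b = 13, c = 22 across three nested scopes.
Step 2: h() accesses all three via LEGB rule.
Step 3: result = 27 + 13 + 22 = 62

The answer is 62.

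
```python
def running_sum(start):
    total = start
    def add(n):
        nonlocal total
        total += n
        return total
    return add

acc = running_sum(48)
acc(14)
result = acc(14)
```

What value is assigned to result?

Step 1: running_sum(48) creates closure with total = 48.
Step 2: First acc(14): total = 48 + 14 = 62.
Step 3: Second acc(14): total = 62 + 14 = 76. result = 76

The answer is 76.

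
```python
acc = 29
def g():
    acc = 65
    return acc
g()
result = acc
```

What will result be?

Step 1: Global acc = 29.
Step 2: g() creates local acc = 65 (shadow, not modification).
Step 3: After g() returns, global acc is unchanged. result = 29

The answer is 29.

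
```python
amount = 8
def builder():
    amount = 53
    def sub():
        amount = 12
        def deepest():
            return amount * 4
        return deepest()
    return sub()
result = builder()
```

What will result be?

Step 1: deepest() looks up amount through LEGB: not local, finds amount = 12 in enclosing sub().
Step 2: Returns 12 * 4 = 48.
Step 3: result = 48

The answer is 48.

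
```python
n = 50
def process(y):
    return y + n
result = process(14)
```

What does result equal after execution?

Step 1: n = 50 is defined globally.
Step 2: process(14) uses parameter y = 14 and looks up n from global scope = 50.
Step 3: result = 14 + 50 = 64

The answer is 64.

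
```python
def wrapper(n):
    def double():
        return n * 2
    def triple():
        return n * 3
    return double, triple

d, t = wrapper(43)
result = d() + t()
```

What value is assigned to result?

Step 1: Both closures capture the same n = 43.
Step 2: d() = 43 * 2 = 86, t() = 43 * 3 = 129.
Step 3: result = 86 + 129 = 215

The answer is 215.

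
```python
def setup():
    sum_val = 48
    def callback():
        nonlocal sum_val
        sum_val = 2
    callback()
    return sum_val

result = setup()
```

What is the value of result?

Step 1: setup() sets sum_val = 48.
Step 2: callback() uses nonlocal to reassign sum_val = 2.
Step 3: result = 2

The answer is 2.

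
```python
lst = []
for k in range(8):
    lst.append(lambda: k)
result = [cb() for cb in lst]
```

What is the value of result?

Step 1: All 8 lambdas share the same variable k.
Step 2: After the loop, k = 7.
Step 3: Each call returns 7. result = [7, 7, 7, 7, 7, 7, 7, 7]

The answer is [7, 7, 7, 7, 7, 7, 7, 7].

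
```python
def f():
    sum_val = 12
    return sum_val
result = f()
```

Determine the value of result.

Step 1: f() defines sum_val = 12 in its local scope.
Step 2: return sum_val finds the local variable sum_val = 12.
Step 3: result = 12

The answer is 12.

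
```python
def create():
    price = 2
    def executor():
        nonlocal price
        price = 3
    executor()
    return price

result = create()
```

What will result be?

Step 1: create() sets price = 2.
Step 2: executor() uses nonlocal to reassign price = 3.
Step 3: result = 3

The answer is 3.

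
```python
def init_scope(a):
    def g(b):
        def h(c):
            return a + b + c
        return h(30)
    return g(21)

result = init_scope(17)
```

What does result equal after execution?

Step 1: a = 17, b = 21, c = 30 across three nested scopes.
Step 2: h() accesses all three via LEGB rule.
Step 3: result = 17 + 21 + 30 = 68

The answer is 68.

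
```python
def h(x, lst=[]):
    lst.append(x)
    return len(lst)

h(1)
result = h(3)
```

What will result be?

Step 1: Mutable default list persists between calls.
Step 2: First call: lst = [1], len = 1. Second call: lst = [1, 3], len = 2.
Step 3: result = 2

The answer is 2.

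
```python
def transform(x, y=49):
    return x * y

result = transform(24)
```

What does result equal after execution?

Step 1: transform(24) uses default y = 49.
Step 2: Returns 24 * 49 = 1176.
Step 3: result = 1176

The answer is 1176.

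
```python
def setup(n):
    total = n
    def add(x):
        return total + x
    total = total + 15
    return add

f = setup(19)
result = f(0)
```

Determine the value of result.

Step 1: setup(19) sets total = 19, then total = 19 + 15 = 34.
Step 2: Closures capture by reference, so add sees total = 34.
Step 3: f(0) returns 34 + 0 = 34

The answer is 34.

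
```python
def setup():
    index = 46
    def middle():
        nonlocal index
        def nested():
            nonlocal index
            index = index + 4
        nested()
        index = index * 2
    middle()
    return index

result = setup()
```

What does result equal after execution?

Step 1: index = 46.
Step 2: nested() adds 4: index = 46 + 4 = 50.
Step 3: middle() doubles: index = 50 * 2 = 100.
Step 4: result = 100

The answer is 100.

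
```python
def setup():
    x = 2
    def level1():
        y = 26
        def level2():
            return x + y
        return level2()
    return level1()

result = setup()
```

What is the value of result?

Step 1: x = 2 in setup. y = 26 in level1.
Step 2: level2() reads x = 2 and y = 26 from enclosing scopes.
Step 3: result = 2 + 26 = 28

The answer is 28.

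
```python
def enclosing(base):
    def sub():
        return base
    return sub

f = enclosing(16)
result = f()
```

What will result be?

Step 1: enclosing(16) creates closure capturing base = 16.
Step 2: f() returns the captured base = 16.
Step 3: result = 16

The answer is 16.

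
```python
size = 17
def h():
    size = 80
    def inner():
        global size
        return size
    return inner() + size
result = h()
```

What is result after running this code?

Step 1: Global size = 17. h() shadows with local size = 80.
Step 2: inner() uses global keyword, so inner() returns global size = 17.
Step 3: h() returns 17 + 80 = 97

The answer is 97.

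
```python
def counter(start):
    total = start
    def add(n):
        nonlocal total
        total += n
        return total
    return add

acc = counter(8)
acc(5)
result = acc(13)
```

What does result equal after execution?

Step 1: counter(8) creates closure with total = 8.
Step 2: First acc(5): total = 8 + 5 = 13.
Step 3: Second acc(13): total = 13 + 13 = 26. result = 26

The answer is 26.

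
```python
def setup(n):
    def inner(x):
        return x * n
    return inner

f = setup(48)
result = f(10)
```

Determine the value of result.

Step 1: setup(48) creates a closure capturing n = 48.
Step 2: f(10) computes 10 * 48 = 480.
Step 3: result = 480

The answer is 480.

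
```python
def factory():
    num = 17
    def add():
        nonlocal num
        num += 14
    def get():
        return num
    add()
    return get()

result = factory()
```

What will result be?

Step 1: num = 17. add() modifies it via nonlocal, get() reads it.
Step 2: add() makes num = 17 + 14 = 31.
Step 3: get() returns 31. result = 31

The answer is 31.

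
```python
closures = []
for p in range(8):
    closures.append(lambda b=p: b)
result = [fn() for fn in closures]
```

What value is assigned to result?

Step 1: Default arg b=p captures p at each iteration.
Step 2: Each lambda has its own default: 0, 1, ..., 7.
Step 3: result = [0, 1, 2, 3, 4, 5, 6, 7]

The answer is [0, 1, 2, 3, 4, 5, 6, 7].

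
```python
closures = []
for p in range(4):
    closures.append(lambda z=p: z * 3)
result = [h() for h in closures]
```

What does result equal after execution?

Step 1: Default arg z=p captures p at each iteration.
Step 2: closures[k] has z defaulting to k, returns k * 3.
Step 3: result = [0, 3, 6, 9]

The answer is [0, 3, 6, 9].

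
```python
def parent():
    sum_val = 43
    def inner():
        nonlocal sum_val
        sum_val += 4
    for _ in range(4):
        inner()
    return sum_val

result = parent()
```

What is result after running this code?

Step 1: sum_val = 43.
Step 2: inner() is called 4 times in a loop, each adding 4 via nonlocal.
Step 3: sum_val = 43 + 4 * 4 = 59

The answer is 59.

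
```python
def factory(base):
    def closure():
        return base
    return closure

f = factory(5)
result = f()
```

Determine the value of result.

Step 1: factory(5) creates closure capturing base = 5.
Step 2: f() returns the captured base = 5.
Step 3: result = 5

The answer is 5.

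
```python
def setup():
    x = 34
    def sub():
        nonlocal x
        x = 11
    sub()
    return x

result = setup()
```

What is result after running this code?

Step 1: setup() sets x = 34.
Step 2: sub() uses nonlocal to reassign x = 11.
Step 3: result = 11

The answer is 11.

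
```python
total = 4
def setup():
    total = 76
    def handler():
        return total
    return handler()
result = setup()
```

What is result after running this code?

Step 1: total = 4 globally, but setup() defines total = 76 locally.
Step 2: handler() looks up total. Not in local scope, so checks enclosing scope (setup) and finds total = 76.
Step 3: result = 76

The answer is 76.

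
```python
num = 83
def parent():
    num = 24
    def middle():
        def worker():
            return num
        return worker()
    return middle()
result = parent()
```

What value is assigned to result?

Step 1: parent() defines num = 24. middle() and worker() have no local num.
Step 2: worker() checks local (none), enclosing middle() (none), enclosing parent() and finds num = 24.
Step 3: result = 24

The answer is 24.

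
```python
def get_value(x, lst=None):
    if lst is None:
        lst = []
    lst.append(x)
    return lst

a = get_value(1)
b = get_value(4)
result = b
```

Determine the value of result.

Step 1: None default with guard creates a NEW list each call.
Step 2: a = [1] (fresh list). b = [4] (another fresh list).
Step 3: result = [4] (this is the fix for mutable default)

The answer is [4].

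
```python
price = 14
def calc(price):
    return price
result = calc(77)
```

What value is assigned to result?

Step 1: Global price = 14.
Step 2: calc(77) takes parameter price = 77, which shadows the global.
Step 3: result = 77

The answer is 77.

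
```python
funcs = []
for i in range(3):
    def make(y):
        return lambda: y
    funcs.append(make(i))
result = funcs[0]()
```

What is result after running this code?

Step 1: make(i) creates a new scope capturing y = i at call time.
Step 2: funcs[0] = make(0), so its lambda captures y = 0.
Step 3: result = 0 (closure factory fixes late binding)

The answer is 0.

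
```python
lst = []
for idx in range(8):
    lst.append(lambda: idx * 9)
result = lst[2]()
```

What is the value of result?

Step 1: All lambdas reference the same variable idx (late binding).
Step 2: After the loop, idx = 7. Every lambda returns idx * 9.
Step 3: lst[2]() = 7 * 9 = 63

The answer is 63.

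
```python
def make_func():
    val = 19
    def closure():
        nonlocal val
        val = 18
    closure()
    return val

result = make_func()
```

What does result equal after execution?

Step 1: make_func() sets val = 19.
Step 2: closure() uses nonlocal to reassign val = 18.
Step 3: result = 18

The answer is 18.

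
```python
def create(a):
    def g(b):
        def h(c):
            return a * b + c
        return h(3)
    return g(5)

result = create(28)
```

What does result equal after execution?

Step 1: a = 28, b = 5, c = 3.
Step 2: h() computes a * b + c = 28 * 5 + 3 = 143.
Step 3: result = 143

The answer is 143.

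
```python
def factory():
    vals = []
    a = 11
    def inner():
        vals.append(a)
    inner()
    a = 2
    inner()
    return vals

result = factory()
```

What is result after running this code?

Step 1: a = 11. inner() appends current a to vals.
Step 2: First inner(): appends 11. Then a = 2.
Step 3: Second inner(): appends 2 (closure sees updated a). result = [11, 2]

The answer is [11, 2].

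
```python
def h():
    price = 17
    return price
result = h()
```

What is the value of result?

Step 1: h() defines price = 17 in its local scope.
Step 2: return price finds the local variable price = 17.
Step 3: result = 17

The answer is 17.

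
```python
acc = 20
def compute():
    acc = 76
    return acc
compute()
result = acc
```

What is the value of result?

Step 1: Global acc = 20.
Step 2: compute() creates local acc = 76 (shadow, not modification).
Step 3: After compute() returns, global acc is unchanged. result = 20

The answer is 20.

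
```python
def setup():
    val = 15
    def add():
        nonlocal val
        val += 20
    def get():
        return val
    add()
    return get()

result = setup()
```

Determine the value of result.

Step 1: val = 15. add() modifies it via nonlocal, get() reads it.
Step 2: add() makes val = 15 + 20 = 35.
Step 3: get() returns 35. result = 35

The answer is 35.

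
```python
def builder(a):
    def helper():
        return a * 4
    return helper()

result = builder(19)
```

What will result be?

Step 1: builder(19) binds parameter a = 19.
Step 2: helper() accesses a = 19 from enclosing scope.
Step 3: result = 19 * 4 = 76

The answer is 76.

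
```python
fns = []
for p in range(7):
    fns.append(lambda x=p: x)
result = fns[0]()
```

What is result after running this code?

Step 1: Default argument x=p captures p's value at each iteration.
Step 2: fns[0] captured x = 0 when p was 0.
Step 3: result = 0

The answer is 0.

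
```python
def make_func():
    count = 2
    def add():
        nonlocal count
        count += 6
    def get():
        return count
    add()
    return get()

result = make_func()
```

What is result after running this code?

Step 1: count = 2. add() modifies it via nonlocal, get() reads it.
Step 2: add() makes count = 2 + 6 = 8.
Step 3: get() returns 8. result = 8

The answer is 8.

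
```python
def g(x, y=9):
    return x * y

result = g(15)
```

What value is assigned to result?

Step 1: g(15) uses default y = 9.
Step 2: Returns 15 * 9 = 135.
Step 3: result = 135

The answer is 135.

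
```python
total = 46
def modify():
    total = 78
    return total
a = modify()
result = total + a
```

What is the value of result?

Step 1: Global total = 46. modify() returns local total = 78.
Step 2: a = 78. Global total still = 46.
Step 3: result = 46 + 78 = 124

The answer is 124.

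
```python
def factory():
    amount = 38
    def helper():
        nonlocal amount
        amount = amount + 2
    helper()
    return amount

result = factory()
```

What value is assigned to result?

Step 1: factory() sets amount = 38.
Step 2: helper() uses nonlocal to modify amount in factory's scope: amount = 38 + 2 = 40.
Step 3: factory() returns the modified amount = 40

The answer is 40.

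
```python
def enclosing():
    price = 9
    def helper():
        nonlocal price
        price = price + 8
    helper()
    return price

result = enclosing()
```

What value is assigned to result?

Step 1: enclosing() sets price = 9.
Step 2: helper() uses nonlocal to modify price in enclosing's scope: price = 9 + 8 = 17.
Step 3: enclosing() returns the modified price = 17

The answer is 17.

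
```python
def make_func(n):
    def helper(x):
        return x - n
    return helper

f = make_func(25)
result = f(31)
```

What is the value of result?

Step 1: make_func(25) creates a closure capturing n = 25.
Step 2: f(31) computes 31 - 25 = 6.
Step 3: result = 6

The answer is 6.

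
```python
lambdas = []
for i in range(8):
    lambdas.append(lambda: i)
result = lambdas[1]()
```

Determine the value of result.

Step 1: The loop creates 8 lambdas, all referencing the same variable i.
Step 2: After the loop, i = 7 (final value).
Step 3: lambdas[1]() looks up i at call time and finds 7. This is the late binding gotcha. result = 7

The answer is 7.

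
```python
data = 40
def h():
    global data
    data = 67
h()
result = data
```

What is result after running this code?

Step 1: data = 40 globally.
Step 2: h() declares global data and sets it to 67.
Step 3: After h(), global data = 67. result = 67

The answer is 67.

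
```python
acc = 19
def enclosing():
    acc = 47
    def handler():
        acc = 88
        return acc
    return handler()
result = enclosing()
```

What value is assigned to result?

Step 1: Three scopes define acc: global (19), enclosing (47), handler (88).
Step 2: handler() has its own local acc = 88, which shadows both enclosing and global.
Step 3: result = 88 (local wins in LEGB)

The answer is 88.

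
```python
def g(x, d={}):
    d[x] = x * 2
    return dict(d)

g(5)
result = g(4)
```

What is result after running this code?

Step 1: Mutable default dict is shared across calls.
Step 2: First call adds 5: 10. Second call adds 4: 8.
Step 3: result = {5: 10, 4: 8}

The answer is {5: 10, 4: 8}.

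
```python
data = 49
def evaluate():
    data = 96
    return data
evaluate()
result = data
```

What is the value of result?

Step 1: data = 49 globally.
Step 2: evaluate() creates a LOCAL data = 96 (no global keyword!).
Step 3: The global data is unchanged. result = 49

The answer is 49.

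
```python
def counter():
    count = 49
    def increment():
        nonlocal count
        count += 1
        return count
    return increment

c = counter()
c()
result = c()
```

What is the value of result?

Step 1: counter() creates closure with count = 49.
Step 2: Each c() call increments count via nonlocal. After 2 calls: 49 + 2 = 51.
Step 3: result = 51

The answer is 51.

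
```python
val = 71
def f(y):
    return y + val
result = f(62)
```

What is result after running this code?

Step 1: val = 71 is defined globally.
Step 2: f(62) uses parameter y = 62 and looks up val from global scope = 71.
Step 3: result = 62 + 71 = 133

The answer is 133.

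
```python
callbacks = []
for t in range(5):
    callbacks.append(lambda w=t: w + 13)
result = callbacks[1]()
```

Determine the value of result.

Step 1: Default argument w=t captures t's value at definition time.
Step 2: callbacks[1] was defined when t = 1, so w defaults to 1.
Step 3: result = 1 + 13 = 14 (default arg fixes the late binding issue)

The answer is 14.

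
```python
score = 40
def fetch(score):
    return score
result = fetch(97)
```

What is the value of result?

Step 1: Global score = 40.
Step 2: fetch(97) takes parameter score = 97, which shadows the global.
Step 3: result = 97

The answer is 97.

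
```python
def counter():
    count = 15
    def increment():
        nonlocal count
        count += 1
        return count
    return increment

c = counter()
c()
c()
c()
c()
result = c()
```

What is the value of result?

Step 1: counter() creates closure with count = 15.
Step 2: Each c() call increments count via nonlocal. After 5 calls: 15 + 5 = 20.
Step 3: result = 20

The answer is 20.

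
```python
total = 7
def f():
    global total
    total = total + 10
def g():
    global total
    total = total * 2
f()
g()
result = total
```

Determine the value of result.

Step 1: total = 7.
Step 2: f() adds 10: total = 7 + 10 = 17.
Step 3: g() doubles: total = 17 * 2 = 34.
Step 4: result = 34

The answer is 34.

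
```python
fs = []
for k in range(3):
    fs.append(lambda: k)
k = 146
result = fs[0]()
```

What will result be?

Step 1: Lambdas capture the variable k by reference, not by value.
Step 2: After the loop, k is reassigned to 146.
Step 3: fs[0]() looks up the current k = 146. result = 146

The answer is 146.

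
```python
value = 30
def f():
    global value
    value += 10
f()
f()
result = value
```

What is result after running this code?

Step 1: value = 30.
Step 2: First f(): value = 30 + 10 = 40.
Step 3: Second f(): value = 40 + 10 = 50. result = 50

The answer is 50.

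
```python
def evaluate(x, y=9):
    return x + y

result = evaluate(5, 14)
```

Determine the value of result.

Step 1: evaluate(5, 14) overrides default y with 14.
Step 2: Returns 5 + 14 = 19.
Step 3: result = 19

The answer is 19.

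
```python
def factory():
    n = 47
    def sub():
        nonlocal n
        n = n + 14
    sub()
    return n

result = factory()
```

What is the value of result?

Step 1: factory() sets n = 47.
Step 2: sub() uses nonlocal to modify n in factory's scope: n = 47 + 14 = 61.
Step 3: factory() returns the modified n = 61

The answer is 61.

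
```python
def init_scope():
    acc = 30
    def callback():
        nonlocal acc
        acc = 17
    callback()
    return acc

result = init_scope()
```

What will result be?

Step 1: init_scope() sets acc = 30.
Step 2: callback() uses nonlocal to reassign acc = 17.
Step 3: result = 17

The answer is 17.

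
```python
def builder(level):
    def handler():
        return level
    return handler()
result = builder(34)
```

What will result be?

Step 1: builder(34) binds parameter level = 34.
Step 2: handler() looks up level in enclosing scope and finds the parameter level = 34.
Step 3: result = 34

The answer is 34.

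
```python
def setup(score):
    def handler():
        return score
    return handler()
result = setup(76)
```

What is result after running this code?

Step 1: setup(76) binds parameter score = 76.
Step 2: handler() looks up score in enclosing scope and finds the parameter score = 76.
Step 3: result = 76

The answer is 76.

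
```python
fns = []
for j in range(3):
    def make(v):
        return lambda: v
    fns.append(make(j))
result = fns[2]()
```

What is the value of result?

Step 1: make(j) creates a new scope capturing v = j at call time.
Step 2: fns[2] = make(2), so its lambda captures v = 2.
Step 3: result = 2 (closure factory fixes late binding)

The answer is 2.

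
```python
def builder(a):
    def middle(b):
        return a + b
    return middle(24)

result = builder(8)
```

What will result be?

Step 1: builder(8) passes a = 8.
Step 2: middle(24) has b = 24, reads a = 8 from enclosing.
Step 3: result = 8 + 24 = 32

The answer is 32.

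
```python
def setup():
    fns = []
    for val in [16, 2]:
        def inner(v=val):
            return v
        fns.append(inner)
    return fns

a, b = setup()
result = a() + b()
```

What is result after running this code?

Step 1: Default argument v=val captures val at each iteration.
Step 2: a() returns 16 (captured at first iteration), b() returns 2 (captured at second).
Step 3: result = 16 + 2 = 18

The answer is 18.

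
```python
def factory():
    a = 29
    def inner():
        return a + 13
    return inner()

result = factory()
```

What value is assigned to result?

Step 1: factory() defines a = 29.
Step 2: inner() reads a = 29 from enclosing scope, returns 29 + 13 = 42.
Step 3: result = 42

The answer is 42.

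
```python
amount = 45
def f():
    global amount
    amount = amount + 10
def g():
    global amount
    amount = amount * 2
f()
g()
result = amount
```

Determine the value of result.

Step 1: amount = 45.
Step 2: f() adds 10: amount = 45 + 10 = 55.
Step 3: g() doubles: amount = 55 * 2 = 110.
Step 4: result = 110

The answer is 110.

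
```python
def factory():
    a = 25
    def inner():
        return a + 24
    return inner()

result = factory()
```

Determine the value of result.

Step 1: factory() defines a = 25.
Step 2: inner() reads a = 25 from enclosing scope, returns 25 + 24 = 49.
Step 3: result = 49

The answer is 49.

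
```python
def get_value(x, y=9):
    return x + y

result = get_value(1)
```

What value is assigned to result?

Step 1: get_value(1) uses default y = 9.
Step 2: Returns 1 + 9 = 10.
Step 3: result = 10

The answer is 10.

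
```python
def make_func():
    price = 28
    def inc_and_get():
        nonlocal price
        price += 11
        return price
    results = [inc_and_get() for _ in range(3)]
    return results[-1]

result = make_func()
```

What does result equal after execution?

Step 1: price = 28.
Step 2: Three calls to inc_and_get(), each adding 11.
Step 3: Last value = 28 + 11 * 3 = 61

The answer is 61.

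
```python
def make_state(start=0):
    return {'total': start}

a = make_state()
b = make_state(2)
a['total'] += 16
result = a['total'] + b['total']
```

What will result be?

Step 1: make_state() returns a new dict each call (immutable default 0).
Step 2: a = {'total': 0}, b = {'total': 2}.
Step 3: a['total'] += 16 = 16. result = 16 + 2 = 18

The answer is 18.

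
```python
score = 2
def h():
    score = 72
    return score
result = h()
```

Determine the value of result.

Step 1: Global score = 2.
Step 2: h() creates local score = 72, shadowing the global.
Step 3: Returns local score = 72. result = 72

The answer is 72.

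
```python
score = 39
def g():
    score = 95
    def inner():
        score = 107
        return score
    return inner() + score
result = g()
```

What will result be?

Step 1: g() has local score = 95. inner() has local score = 107.
Step 2: inner() returns its local score = 107.
Step 3: g() returns 107 + its own score (95) = 202

The answer is 202.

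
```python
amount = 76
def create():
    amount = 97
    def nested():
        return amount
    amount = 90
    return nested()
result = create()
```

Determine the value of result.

Step 1: create() sets amount = 97, then later amount = 90.
Step 2: nested() is called after amount is reassigned to 90. Closures capture variables by reference, not by value.
Step 3: result = 90

The answer is 90.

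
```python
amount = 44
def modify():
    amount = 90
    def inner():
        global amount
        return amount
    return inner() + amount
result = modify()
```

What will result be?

Step 1: Global amount = 44. modify() shadows with local amount = 90.
Step 2: inner() uses global keyword, so inner() returns global amount = 44.
Step 3: modify() returns 44 + 90 = 134

The answer is 134.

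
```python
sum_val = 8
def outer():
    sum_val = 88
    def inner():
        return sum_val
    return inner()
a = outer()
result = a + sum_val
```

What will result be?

Step 1: outer() has local sum_val = 88. inner() reads from enclosing.
Step 2: outer() returns 88. Global sum_val = 8 unchanged.
Step 3: result = 88 + 8 = 96

The answer is 96.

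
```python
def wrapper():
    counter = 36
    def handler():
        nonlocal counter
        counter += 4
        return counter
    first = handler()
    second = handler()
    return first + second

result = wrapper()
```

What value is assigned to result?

Step 1: counter starts at 36.
Step 2: First call: counter = 36 + 4 = 40, returns 40.
Step 3: Second call: counter = 40 + 4 = 44, returns 44.
Step 4: result = 40 + 44 = 84

The answer is 84.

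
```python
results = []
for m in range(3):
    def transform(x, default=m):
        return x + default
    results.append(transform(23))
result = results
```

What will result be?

Step 1: Default argument default=m is evaluated at function definition time.
Step 2: Each iteration creates transform with default = current m value.
Step 3: transform(23) returns 23 + default. results = [23, 24, 25]

The answer is [23, 24, 25].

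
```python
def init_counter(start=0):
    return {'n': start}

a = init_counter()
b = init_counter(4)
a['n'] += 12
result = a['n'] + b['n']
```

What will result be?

Step 1: init_counter() returns a new dict each call (immutable default 0).
Step 2: a = {'n': 0}, b = {'n': 4}.
Step 3: a['n'] += 12 = 12. result = 12 + 4 = 16

The answer is 16.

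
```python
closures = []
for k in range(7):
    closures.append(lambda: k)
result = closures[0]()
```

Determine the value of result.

Step 1: The loop creates 7 lambdas, all referencing the same variable k.
Step 2: After the loop, k = 6 (final value).
Step 3: closures[0]() looks up k at call time and finds 6. This is the late binding gotcha. result = 6

The answer is 6.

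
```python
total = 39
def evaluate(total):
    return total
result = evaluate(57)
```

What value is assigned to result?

Step 1: Global total = 39.
Step 2: evaluate(57) takes parameter total = 57, which shadows the global.
Step 3: result = 57

The answer is 57.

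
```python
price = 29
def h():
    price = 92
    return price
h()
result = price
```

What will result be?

Step 1: price = 29 globally.
Step 2: h() creates a LOCAL price = 92 (no global keyword!).
Step 3: The global price is unchanged. result = 29

The answer is 29.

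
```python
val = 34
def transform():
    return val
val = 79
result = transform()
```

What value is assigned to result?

Step 1: val is first set to 34, then reassigned to 79.
Step 2: transform() is called after the reassignment, so it looks up the current global val = 79.
Step 3: result = 79

The answer is 79.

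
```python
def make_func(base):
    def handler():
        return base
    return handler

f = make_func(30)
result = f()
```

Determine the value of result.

Step 1: make_func(30) creates closure capturing base = 30.
Step 2: f() returns the captured base = 30.
Step 3: result = 30

The answer is 30.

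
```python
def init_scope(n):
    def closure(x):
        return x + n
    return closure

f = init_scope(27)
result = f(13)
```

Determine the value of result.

Step 1: init_scope(27) creates a closure that captures n = 27.
Step 2: f(13) calls the closure with x = 13, returning 13 + 27 = 40.
Step 3: result = 40

The answer is 40.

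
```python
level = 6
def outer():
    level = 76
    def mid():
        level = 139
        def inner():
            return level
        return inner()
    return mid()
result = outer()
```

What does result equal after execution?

Step 1: Three levels of shadowing: global 6, outer 76, mid 139.
Step 2: inner() finds level = 139 in enclosing mid() scope.
Step 3: result = 139

The answer is 139.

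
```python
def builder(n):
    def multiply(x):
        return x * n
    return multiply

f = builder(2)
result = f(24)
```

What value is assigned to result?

Step 1: builder(2) returns multiply closure with n = 2.
Step 2: f(24) computes 24 * 2 = 48.
Step 3: result = 48

The answer is 48.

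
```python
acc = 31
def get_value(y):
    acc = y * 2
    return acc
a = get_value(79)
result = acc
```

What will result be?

Step 1: Global acc = 31.
Step 2: get_value(79) creates local acc = 79 * 2 = 158.
Step 3: Global acc unchanged because no global keyword. result = 31

The answer is 31.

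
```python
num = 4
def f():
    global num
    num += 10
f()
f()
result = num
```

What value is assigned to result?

Step 1: num = 4.
Step 2: First f(): num = 4 + 10 = 14.
Step 3: Second f(): num = 14 + 10 = 24. result = 24

The answer is 24.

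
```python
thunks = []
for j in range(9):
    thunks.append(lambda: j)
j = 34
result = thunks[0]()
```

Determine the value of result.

Step 1: Lambdas capture the variable j by reference, not by value.
Step 2: After the loop, j is reassigned to 34.
Step 3: thunks[0]() looks up the current j = 34. result = 34

The answer is 34.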